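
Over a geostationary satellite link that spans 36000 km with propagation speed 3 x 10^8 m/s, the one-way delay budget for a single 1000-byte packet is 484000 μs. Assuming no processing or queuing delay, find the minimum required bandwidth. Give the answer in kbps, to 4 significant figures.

21.98 kbps

L = 8000 bits.
Propagation delay = 36000000 / 300000000 = 120000 μs.
Transmission budget = 484000 − 120000 = 364000 μs.
R ≥ L / t_tx = 8000 bits / 0.364 s = 21.98 kbps.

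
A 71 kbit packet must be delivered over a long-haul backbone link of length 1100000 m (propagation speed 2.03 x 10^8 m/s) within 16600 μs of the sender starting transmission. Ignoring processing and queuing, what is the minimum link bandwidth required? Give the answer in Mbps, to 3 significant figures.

6.35 Mbps

Propagation delay = 1100000 / 2.03e+08 = 5418.72 μs.
Transmission budget = 16600 − 5418.72 = 11181.3 μs.
R ≥ L / t_tx = 71000 bits / 0.0111813 s = 6.35 Mbps.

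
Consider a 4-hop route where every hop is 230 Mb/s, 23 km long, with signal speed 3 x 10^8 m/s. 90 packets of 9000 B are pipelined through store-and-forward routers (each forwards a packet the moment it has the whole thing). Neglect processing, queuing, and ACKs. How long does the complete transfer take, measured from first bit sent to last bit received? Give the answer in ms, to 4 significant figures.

29.42 ms

Per-hop transmission t_tx = L/R = 72000/230000000 = 0.313043 ms.
Per-hop propagation t_prop = 23000/300000000 = 0.0766667 ms.
Pipeline fill: first packet needs 4·t_tx to clear all hops; remaining 89 packets each add one t_tx.
Total = (4+90-1)·t_tx + 4·t_prop = 93·0.313043 + 4·0.0766667 = 29.42 ms.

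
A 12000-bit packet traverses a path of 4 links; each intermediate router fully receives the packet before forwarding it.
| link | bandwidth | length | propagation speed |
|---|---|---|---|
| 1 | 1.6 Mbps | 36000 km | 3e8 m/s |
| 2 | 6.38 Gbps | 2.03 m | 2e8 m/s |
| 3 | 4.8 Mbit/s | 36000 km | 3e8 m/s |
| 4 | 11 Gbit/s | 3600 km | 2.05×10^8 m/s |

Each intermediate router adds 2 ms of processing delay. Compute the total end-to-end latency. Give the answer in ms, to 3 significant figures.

Transmission delays (L/R per hop): 7.5, 0.00188088, 2.5, 0.00109091 ms; sum = 10.003 ms.
Propagation delays (d/s per hop): 120, 1.015e-05, 120, 17.561 ms; sum = 257.561 ms.
Processing at 3 router(s): 3 × 2 ms = 6 ms.
End-to-end = 274 ms.

274 ms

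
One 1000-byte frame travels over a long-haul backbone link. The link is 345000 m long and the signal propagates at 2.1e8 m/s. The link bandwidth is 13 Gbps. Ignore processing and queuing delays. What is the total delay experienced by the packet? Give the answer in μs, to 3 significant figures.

L = 1000 × 8 = 8000 bits.
Transmission delay = L/R = 8000 / 13000000000 = 0.615385 μs.
Propagation delay = d/s = 345000 m / 210000000 m/s = 1642.86 μs.
Total = 1640 μs.

1640 μs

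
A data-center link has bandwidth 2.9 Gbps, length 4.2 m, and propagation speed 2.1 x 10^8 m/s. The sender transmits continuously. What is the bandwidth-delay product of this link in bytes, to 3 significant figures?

Propagation delay = 4.2 / 210000000 = 2e-08 s.
BDP = R × t_prop = 2900000000 × 2e-08 = 58 bits.
In bytes: 58/8 = 7.25 bytes.

7.25 bytes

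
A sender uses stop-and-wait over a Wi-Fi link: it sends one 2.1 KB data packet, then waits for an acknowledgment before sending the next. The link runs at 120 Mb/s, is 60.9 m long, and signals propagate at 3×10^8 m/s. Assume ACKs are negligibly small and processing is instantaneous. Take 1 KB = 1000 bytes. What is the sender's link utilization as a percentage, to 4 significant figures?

t_tx = L/R = 16800/120000000 = 0.00014 s.
t_prop = 60.9/300000000 = 2.03e-07 s; RTT = 4.06e-07 s.
Cycle = t_tx + RTT = 0.000140406 s.
Utilization = t_tx / cycle = 0.00014/0.000140406 = 99.71 %.

99.71 %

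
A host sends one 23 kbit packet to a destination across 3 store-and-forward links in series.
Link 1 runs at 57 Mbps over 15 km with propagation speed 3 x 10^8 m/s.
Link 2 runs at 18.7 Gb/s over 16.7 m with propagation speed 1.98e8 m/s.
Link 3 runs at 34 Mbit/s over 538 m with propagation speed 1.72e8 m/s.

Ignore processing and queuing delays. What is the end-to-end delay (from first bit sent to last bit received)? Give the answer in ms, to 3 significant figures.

L = 23000 bits.
Transmission delays (L/R per hop): 0.403509, 0.00122995, 0.676471 ms; sum = 1.08121 ms.
Propagation delays (d/s per hop): 0.05, 8.43434e-05, 0.00312791 ms; sum = 0.0532123 ms.
End-to-end = 1.13 ms.

1.13 ms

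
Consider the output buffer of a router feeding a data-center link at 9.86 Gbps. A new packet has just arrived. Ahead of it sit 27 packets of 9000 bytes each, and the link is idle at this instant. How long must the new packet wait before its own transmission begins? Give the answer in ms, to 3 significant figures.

0.197 ms

Each queued packet: L/R = 72000/9860000000 = 0.00730223 ms.
27 queued → 0.19716 ms.
Queuing delay = 0.197 ms.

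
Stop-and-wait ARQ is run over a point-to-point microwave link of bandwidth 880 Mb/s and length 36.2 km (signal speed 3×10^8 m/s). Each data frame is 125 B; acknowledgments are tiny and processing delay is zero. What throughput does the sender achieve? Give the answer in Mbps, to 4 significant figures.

4.124 Mbps

t_tx = L/R = 1000/880000000 = 1.13636e-06 s.
t_prop = 36200/300000000 = 0.000120667 s; RTT = 0.000241333 s.
Cycle = t_tx + RTT = 0.00024247 s.
Throughput = L / cycle = 1000 / 0.00024247 = 4.124 Mbps.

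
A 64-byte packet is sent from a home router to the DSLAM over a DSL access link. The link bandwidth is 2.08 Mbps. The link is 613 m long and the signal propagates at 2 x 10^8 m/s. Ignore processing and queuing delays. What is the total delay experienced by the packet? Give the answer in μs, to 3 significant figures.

L = 64 × 8 = 512 bits.
Transmission delay = L/R = 512 / 2080000 = 246.154 μs.
Propagation delay = d/s = 613 m / 200000000 m/s = 3.065 μs.
Total = 249 μs.

249 μs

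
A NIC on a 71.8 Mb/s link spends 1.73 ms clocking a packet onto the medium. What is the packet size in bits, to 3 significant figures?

124000 bits

L = R × t_tx = 71800000 b/s × 0.00173 s = 124214 bits.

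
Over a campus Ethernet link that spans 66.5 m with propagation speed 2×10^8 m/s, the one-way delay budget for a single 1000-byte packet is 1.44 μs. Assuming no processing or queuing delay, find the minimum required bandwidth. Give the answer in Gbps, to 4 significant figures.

L = 8000 bits.
Propagation delay = 66.5 / 200000000 = 0.3325 μs.
Transmission budget = 1.44 − 0.3325 = 1.1075 μs.
R ≥ L / t_tx = 8000 bits / 1.1075e-06 s = 7.223 Gbps.

7.223 Gbps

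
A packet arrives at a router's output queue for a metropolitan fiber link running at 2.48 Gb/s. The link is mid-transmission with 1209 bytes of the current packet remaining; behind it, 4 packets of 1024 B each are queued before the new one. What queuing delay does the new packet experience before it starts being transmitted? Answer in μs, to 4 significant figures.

Each queued packet: L/R = 8192/2480000000 = 3.30323 μs.
4 queued → 13.2129 μs.
Plus remaining 9672 bits of current packet: 3.9 μs.
Queuing delay = 17.11 μs.

17.11 μs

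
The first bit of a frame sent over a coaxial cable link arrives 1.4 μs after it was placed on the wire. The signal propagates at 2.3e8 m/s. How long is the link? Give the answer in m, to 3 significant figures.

d = s × t_prop = 2.3e+08 × 1.4e-06 = 322 m.

322 m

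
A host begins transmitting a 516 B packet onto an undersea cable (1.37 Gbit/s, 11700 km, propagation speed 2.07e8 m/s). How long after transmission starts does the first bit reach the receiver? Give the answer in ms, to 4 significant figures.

First bit experiences only propagation delay: d/s = 11700000/2.07e+08 = 56.52 ms.

56.52 ms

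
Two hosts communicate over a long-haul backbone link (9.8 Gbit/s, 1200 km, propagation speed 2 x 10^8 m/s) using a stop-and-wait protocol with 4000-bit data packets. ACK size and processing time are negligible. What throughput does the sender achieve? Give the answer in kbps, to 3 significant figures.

333 kbps

t_tx = L/R = 4000/9800000000 = 4.08163e-07 s.
t_prop = 1200000/200000000 = 0.006 s; RTT = 0.012 s.
Cycle = t_tx + RTT = 0.0120004 s.
Throughput = L / cycle = 4000 / 0.0120004 = 333 kbps.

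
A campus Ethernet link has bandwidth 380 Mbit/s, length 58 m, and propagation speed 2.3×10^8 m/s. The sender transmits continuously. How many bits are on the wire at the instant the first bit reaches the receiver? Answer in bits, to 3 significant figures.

95.8 bits

Propagation delay = 58 / 2.3e+08 = 2.52174e-07 s.
BDP = R × t_prop = 380000000 × 2.52174e-07 = 95.8261 bits.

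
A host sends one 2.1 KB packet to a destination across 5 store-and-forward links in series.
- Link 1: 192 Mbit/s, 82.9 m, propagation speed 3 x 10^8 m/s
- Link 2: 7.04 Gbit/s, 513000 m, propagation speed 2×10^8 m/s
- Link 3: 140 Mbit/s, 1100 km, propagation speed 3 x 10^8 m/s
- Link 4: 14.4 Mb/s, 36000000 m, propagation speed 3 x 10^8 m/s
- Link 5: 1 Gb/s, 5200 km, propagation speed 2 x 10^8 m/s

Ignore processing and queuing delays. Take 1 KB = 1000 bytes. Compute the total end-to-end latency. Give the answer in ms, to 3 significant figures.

154 ms

L = 16800 bits.
Transmission delays (L/R per hop): 0.0875, 0.00238636, 0.12, 1.16667, 0.0168 ms; sum = 1.39335 ms.
Propagation delays (d/s per hop): 0.000276333, 2.565, 3.66667, 120, 26 ms; sum = 152.232 ms.
End-to-end = 154 ms.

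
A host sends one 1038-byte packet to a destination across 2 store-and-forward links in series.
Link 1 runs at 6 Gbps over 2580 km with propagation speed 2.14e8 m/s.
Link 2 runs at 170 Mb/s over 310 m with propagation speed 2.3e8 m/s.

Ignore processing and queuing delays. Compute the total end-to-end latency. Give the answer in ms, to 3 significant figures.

12.1 ms

L = 1038 × 8 = 8304 bits.
Transmission delays (L/R per hop): 0.001384, 0.0488471 ms; sum = 0.0502311 ms.
Propagation delays (d/s per hop): 12.0561, 0.00134783 ms; sum = 12.0574 ms.
End-to-end = 12.1 ms.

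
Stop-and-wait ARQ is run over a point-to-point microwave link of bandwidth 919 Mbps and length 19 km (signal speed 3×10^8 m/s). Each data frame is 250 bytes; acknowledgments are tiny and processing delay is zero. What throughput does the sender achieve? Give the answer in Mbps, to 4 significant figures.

t_tx = L/R = 2000/919000000 = 2.17628e-06 s.
t_prop = 19000/300000000 = 6.33333e-05 s; RTT = 0.000126667 s.
Cycle = t_tx + RTT = 0.000128843 s.
Throughput = L / cycle = 2000 / 0.000128843 = 15.52 Mbps.

15.52 Mbps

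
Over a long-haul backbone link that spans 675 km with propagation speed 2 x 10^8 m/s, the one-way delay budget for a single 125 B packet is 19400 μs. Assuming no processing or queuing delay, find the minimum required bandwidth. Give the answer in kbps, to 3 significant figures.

62.4 kbps

L = 1000 bits.
Propagation delay = 675000 / 200000000 = 3375 μs.
Transmission budget = 19400 − 3375 = 16025 μs.
R ≥ L / t_tx = 1000 bits / 0.016025 s = 62.4 kbps.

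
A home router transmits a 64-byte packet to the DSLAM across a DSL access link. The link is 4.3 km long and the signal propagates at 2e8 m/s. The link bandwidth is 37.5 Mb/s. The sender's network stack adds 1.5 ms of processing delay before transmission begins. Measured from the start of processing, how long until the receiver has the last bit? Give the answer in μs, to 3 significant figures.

1540 μs

L = 64 × 8 = 512 bits.
Transmission delay = L/R = 512 / 37500000 = 13.6533 μs.
Propagation delay = d/s = 4300 m / 200000000 m/s = 21.5 μs.
Plus processing delay 1.5 ms = 1500 μs.
Total = 1540 μs.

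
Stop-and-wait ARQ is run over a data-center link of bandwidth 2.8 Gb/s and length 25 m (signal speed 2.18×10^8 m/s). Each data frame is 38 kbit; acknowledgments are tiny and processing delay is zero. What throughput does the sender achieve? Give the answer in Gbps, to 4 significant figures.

t_tx = L/R = 38000/2800000000 = 1.35714e-05 s.
t_prop = 25/2.18e+08 = 1.14679e-07 s; RTT = 2.29358e-07 s.
Cycle = t_tx + RTT = 1.38008e-05 s.
Throughput = L / cycle = 38000 / 1.38008e-05 = 2.753 Gbps.

2.753 Gbps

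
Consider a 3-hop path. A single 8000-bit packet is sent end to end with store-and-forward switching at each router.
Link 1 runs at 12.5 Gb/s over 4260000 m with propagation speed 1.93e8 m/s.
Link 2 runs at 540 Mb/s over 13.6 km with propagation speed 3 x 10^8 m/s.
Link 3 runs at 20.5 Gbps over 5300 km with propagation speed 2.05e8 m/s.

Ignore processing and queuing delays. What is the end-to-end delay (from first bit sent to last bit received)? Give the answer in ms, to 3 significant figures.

Transmission delays (L/R per hop): 0.00064, 0.0148148, 0.000390244 ms; sum = 0.0158451 ms.
Propagation delays (d/s per hop): 22.0725, 0.0453333, 25.8537 ms; sum = 47.9715 ms.
End-to-end = 48.0 ms.

48.0 ms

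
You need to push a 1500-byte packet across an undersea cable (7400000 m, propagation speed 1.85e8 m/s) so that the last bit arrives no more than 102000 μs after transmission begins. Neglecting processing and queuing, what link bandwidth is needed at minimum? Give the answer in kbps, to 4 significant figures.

193.5 kbps

L = 12000 bits.
Propagation delay = 7400000 / 185000000 = 40000 μs.
Transmission budget = 102000 − 40000 = 62000 μs.
R ≥ L / t_tx = 12000 bits / 0.062 s = 193.5 kbps.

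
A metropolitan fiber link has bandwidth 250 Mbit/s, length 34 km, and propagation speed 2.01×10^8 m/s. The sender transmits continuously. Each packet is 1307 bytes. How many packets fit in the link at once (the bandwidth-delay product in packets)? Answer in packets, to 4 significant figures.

4.044 packets

Propagation delay = 34000 / 2.01e+08 = 0.000169154 s.
BDP = R × t_prop = 250000000 × 0.000169154 = 42288.6 bits.
In packets of 10456 bits: 4.044 packets.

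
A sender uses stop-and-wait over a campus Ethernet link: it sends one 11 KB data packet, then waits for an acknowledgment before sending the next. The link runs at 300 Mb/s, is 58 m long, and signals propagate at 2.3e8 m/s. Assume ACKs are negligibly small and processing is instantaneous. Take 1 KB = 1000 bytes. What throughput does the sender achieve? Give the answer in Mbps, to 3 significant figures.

299 Mbps

t_tx = L/R = 88000/300000000 = 0.000293333 s.
t_prop = 58/2.3e+08 = 2.52174e-07 s; RTT = 5.04348e-07 s.
Cycle = t_tx + RTT = 0.000293838 s.
Throughput = L / cycle = 88000 / 0.000293838 = 299 Mbps.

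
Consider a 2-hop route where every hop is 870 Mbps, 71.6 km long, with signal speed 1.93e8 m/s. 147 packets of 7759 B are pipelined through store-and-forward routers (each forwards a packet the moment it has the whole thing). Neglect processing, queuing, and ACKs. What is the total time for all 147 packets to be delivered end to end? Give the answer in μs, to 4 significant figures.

11300 μs

Per-hop transmission t_tx = L/R = 62072/870000000 = 71.3471 μs.
Per-hop propagation t_prop = 71600/193000000 = 370.984 μs.
Pipeline fill: first packet needs 2·t_tx to clear all hops; remaining 146 packets each add one t_tx.
Total = (2+147-1)·t_tx + 2·t_prop = 148·71.3471 + 2·370.984 = 11300 μs.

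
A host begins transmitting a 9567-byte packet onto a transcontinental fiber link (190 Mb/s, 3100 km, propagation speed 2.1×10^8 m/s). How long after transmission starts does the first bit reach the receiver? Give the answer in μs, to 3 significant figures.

First bit experiences only propagation delay: d/s = 3100000/210000000 = 14800 μs.

14800 μs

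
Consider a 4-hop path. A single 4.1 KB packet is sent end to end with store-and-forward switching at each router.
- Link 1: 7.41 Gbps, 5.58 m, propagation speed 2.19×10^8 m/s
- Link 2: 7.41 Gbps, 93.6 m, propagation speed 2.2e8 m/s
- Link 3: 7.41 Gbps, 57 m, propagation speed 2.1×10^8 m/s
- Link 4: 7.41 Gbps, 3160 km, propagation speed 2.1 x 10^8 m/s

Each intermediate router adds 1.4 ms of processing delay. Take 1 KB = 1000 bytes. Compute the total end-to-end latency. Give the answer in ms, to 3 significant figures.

19.3 ms

L = 32800 bits.
Transmission delay per hop = L/R = 32800/7410000000 = 0.00442645 ms; 4 hops → 0.0177058 ms.
Propagation delays (d/s per hop): 2.54795e-05, 0.000425455, 0.000271429, 15.0476 ms; sum = 15.0483 ms.
Processing at 3 router(s): 3 × 1.4 ms = 4.2 ms.
End-to-end = 19.3 ms.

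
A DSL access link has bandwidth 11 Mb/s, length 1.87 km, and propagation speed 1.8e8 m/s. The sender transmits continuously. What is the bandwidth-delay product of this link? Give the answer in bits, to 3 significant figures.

Propagation delay = 1870 / 180000000 = 1.03889e-05 s.
BDP = R × t_prop = 11000000 × 1.03889e-05 = 114.278 bits.

114 bits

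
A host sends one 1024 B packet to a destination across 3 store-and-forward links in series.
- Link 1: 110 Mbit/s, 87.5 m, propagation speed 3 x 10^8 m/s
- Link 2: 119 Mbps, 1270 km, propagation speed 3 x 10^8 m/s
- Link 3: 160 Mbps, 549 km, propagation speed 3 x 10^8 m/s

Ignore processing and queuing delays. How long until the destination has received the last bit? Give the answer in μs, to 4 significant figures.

L = 1024 × 8 = 8192 bits.
Transmission delays (L/R per hop): 74.4727, 68.8403, 51.2 μs; sum = 194.513 μs.
Propagation delays (d/s per hop): 0.291667, 4233.33, 1830 μs; sum = 6063.63 μs.
End-to-end = 6258 μs.

6258 μs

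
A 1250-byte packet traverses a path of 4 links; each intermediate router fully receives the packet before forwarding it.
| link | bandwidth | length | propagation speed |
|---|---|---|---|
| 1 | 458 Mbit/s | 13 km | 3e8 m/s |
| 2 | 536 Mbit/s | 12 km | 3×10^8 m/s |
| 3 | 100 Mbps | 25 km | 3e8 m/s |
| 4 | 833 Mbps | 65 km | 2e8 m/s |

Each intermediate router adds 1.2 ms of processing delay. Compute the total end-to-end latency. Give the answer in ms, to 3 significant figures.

L = 1250 × 8 = 10000 bits.
Transmission delays (L/R per hop): 0.0218341, 0.0186567, 0.1, 0.0120048 ms; sum = 0.152496 ms.
Propagation delays (d/s per hop): 0.0433333, 0.04, 0.0833333, 0.325 ms; sum = 0.491667 ms.
Processing at 3 router(s): 3 × 1.2 ms = 3.6 ms.
End-to-end = 4.24 ms.

4.24 ms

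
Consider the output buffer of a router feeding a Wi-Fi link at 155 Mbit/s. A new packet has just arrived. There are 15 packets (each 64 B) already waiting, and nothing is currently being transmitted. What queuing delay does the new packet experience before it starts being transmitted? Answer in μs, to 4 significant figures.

Each queued packet: L/R = 512/155000000 = 3.30323 μs.
15 queued → 49.5484 μs.
Queuing delay = 49.55 μs.

49.55 μs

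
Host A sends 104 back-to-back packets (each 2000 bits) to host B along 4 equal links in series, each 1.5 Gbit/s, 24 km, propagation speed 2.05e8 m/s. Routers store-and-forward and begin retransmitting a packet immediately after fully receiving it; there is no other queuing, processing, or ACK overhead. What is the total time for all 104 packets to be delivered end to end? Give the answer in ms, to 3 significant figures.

0.611 ms

Per-hop transmission t_tx = L/R = 2000/1500000000 = 0.00133333 ms.
Per-hop propagation t_prop = 24000/2.05e+08 = 0.117073 ms.
Pipeline fill: first packet needs 4·t_tx to clear all hops; remaining 103 packets each add one t_tx.
Total = (4+104-1)·t_tx + 4·t_prop = 107·0.00133333 + 4·0.117073 = 0.611 ms.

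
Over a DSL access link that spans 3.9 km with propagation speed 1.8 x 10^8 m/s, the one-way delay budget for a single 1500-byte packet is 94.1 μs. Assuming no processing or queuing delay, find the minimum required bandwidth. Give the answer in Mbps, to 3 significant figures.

L = 12000 bits.
Propagation delay = 3900 / 180000000 = 21.6667 μs.
Transmission budget = 94.1 − 21.6667 = 72.4333 μs.
R ≥ L / t_tx = 12000 bits / 7.24333e-05 s = 166 Mbps.

166 Mbps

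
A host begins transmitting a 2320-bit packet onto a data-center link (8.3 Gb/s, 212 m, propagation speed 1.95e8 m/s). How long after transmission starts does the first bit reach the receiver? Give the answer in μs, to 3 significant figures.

1.09 μs

First bit experiences only propagation delay: d/s = 212/195000000 = 1.09 μs.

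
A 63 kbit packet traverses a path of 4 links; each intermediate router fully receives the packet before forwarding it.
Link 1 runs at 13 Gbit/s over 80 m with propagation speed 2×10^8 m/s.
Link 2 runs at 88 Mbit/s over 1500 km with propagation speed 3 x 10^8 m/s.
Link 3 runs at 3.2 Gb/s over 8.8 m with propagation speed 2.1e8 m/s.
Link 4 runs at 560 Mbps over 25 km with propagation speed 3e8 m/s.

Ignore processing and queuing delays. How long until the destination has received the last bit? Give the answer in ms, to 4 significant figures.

L = 63000 bits.
Transmission delays (L/R per hop): 0.00484615, 0.715909, 0.0196875, 0.1125 ms; sum = 0.852943 ms.
Propagation delays (d/s per hop): 0.0004, 5, 4.19048e-05, 0.0833333 ms; sum = 5.08378 ms.
End-to-end = 5.937 ms.

5.937 ms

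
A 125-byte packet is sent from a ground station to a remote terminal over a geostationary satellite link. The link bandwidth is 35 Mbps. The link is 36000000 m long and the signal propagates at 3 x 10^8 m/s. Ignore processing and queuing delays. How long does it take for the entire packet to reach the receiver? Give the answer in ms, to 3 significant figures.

120 ms

L = 125 × 8 = 1000 bits.
Transmission delay = L/R = 1000 / 35000000 = 0.0285714 ms.
Propagation delay = d/s = 36000000 m / 300000000 m/s = 120 ms.
Total = 120 ms.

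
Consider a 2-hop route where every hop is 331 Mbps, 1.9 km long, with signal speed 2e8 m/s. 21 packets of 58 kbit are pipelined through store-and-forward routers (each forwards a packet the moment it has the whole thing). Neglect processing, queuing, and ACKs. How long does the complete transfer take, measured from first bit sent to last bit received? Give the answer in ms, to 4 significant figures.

3.874 ms

Per-hop transmission t_tx = L/R = 58000/331000000 = 0.175227 ms.
Per-hop propagation t_prop = 1900/200000000 = 0.0095 ms.
Pipeline fill: first packet needs 2·t_tx to clear all hops; remaining 20 packets each add one t_tx.
Total = (2+21-1)·t_tx + 2·t_prop = 22·0.175227 + 2·0.0095 = 3.874 ms.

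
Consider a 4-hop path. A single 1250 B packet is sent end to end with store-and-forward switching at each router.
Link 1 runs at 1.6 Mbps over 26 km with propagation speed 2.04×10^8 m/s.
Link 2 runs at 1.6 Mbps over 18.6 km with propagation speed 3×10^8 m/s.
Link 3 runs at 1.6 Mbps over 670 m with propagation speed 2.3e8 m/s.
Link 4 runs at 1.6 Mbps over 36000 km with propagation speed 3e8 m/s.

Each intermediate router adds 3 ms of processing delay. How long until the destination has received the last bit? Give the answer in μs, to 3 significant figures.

L = 1250 × 8 = 10000 bits.
Transmission delay per hop = L/R = 10000/1600000 = 6250 μs; 4 hops → 25000 μs.
Propagation delays (d/s per hop): 127.451, 62, 2.91304, 120000 μs; sum = 120192 μs.
Processing at 3 router(s): 3 × 3 ms = 9000 μs.
End-to-end = 154000 μs.

154000 μs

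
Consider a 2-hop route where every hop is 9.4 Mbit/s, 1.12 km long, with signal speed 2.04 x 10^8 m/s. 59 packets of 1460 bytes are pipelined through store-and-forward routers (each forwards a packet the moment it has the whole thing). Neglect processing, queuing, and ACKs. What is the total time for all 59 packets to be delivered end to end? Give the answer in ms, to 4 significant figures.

74.56 ms

Per-hop transmission t_tx = L/R = 11680/9400000 = 1.24255 ms.
Per-hop propagation t_prop = 1120/204000000 = 0.0054902 ms.
Pipeline fill: first packet needs 2·t_tx to clear all hops; remaining 58 packets each add one t_tx.
Total = (2+59-1)·t_tx + 2·t_prop = 60·1.24255 + 2·0.0054902 = 74.56 ms.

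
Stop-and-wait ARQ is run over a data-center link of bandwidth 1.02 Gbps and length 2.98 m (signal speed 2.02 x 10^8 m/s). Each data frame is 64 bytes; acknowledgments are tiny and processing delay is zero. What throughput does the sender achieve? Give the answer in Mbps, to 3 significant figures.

t_tx = L/R = 512/1020000000 = 5.01961e-07 s.
t_prop = 2.98/202000000 = 1.47525e-08 s; RTT = 2.9505e-08 s.
Cycle = t_tx + RTT = 5.31466e-07 s.
Throughput = L / cycle = 512 / 5.31466e-07 = 963 Mbps.

963 Mbps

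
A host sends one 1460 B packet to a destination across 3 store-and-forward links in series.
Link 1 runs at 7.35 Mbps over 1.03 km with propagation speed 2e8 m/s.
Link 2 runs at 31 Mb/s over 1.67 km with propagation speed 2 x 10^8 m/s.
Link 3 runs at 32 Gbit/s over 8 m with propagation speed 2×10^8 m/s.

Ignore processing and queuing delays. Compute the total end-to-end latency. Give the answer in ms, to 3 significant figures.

1.98 ms

L = 1460 × 8 = 11680 bits.
Transmission delays (L/R per hop): 1.58912, 0.376774, 0.000365 ms; sum = 1.96625 ms.
Propagation delays (d/s per hop): 0.00515, 0.00835, 4e-05 ms; sum = 0.01354 ms.
End-to-end = 1.98 ms.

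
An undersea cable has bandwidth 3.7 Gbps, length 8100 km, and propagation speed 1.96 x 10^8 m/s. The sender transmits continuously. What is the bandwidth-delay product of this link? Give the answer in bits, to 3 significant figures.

153000000 bits

Propagation delay = 8100000 / 196000000 = 0.0413265 s.
BDP = R × t_prop = 3700000000 × 0.0413265 = 152908000 bits.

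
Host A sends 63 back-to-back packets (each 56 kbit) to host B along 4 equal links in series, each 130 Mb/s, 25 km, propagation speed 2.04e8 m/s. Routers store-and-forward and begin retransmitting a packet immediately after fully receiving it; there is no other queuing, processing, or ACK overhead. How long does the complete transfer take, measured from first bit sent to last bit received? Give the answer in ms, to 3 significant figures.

Per-hop transmission t_tx = L/R = 56000/130000000 = 0.430769 ms.
Per-hop propagation t_prop = 25000/204000000 = 0.122549 ms.
Pipeline fill: first packet needs 4·t_tx to clear all hops; remaining 62 packets each add one t_tx.
Total = (4+63-1)·t_tx + 4·t_prop = 66·0.430769 + 4·0.122549 = 28.9 ms.

28.9 ms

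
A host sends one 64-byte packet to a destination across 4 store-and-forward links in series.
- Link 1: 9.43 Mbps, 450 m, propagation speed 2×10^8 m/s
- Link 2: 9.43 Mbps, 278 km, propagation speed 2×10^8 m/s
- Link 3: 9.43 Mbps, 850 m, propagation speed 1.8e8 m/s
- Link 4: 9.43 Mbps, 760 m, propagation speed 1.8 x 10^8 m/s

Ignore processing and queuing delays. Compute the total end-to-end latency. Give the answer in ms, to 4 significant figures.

L = 64 × 8 = 512 bits.
Transmission delay per hop = L/R = 512/9430000 = 0.0542948 ms; 4 hops → 0.217179 ms.
Propagation delays (d/s per hop): 0.00225, 1.39, 0.00472222, 0.00422222 ms; sum = 1.40119 ms.
End-to-end = 1.618 ms.

1.618 ms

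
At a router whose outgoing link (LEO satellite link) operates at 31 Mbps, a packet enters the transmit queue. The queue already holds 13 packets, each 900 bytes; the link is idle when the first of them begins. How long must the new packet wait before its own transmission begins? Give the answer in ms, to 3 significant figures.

3.02 ms

Each queued packet: L/R = 7200/31000000 = 0.232258 ms.
13 queued → 3.01935 ms.
Queuing delay = 3.02 ms.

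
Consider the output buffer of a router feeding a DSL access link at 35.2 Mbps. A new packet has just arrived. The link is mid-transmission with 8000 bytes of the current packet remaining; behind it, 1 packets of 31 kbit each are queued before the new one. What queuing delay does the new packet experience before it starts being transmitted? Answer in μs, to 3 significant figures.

Each queued packet: L/R = 31000/35200000 = 880.682 μs.
1 queued → 880.682 μs.
Plus remaining 64000 bits of current packet: 1818.18 μs.
Queuing delay = 2700 μs.

2700 μs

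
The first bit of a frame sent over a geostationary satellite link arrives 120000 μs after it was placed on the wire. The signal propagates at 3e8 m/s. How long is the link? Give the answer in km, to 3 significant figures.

d = s × t_prop = 300000000 × 0.12 = 36000 km.

36000 km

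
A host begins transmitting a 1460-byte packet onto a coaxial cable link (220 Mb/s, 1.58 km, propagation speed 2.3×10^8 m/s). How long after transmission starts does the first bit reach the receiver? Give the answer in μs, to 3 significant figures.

6.87 μs

First bit experiences only propagation delay: d/s = 1580/2.3e+08 = 6.87 μs.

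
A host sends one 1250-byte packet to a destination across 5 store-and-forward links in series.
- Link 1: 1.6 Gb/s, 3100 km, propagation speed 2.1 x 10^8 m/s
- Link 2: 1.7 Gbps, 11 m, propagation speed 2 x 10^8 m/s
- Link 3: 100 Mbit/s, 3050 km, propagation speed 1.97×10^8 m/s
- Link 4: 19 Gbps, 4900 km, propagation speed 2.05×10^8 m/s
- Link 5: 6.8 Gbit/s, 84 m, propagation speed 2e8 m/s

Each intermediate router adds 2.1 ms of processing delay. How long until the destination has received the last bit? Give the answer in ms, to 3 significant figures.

L = 1250 × 8 = 10000 bits.
Transmission delays (L/R per hop): 0.00625, 0.00588235, 0.1, 0.000526316, 0.00147059 ms; sum = 0.114129 ms.
Propagation delays (d/s per hop): 14.7619, 5.5e-05, 15.4822, 23.9024, 0.00042 ms; sum = 54.1471 ms.
Processing at 4 router(s): 4 × 2.1 ms = 8.4 ms.
End-to-end = 62.7 ms.

62.7 ms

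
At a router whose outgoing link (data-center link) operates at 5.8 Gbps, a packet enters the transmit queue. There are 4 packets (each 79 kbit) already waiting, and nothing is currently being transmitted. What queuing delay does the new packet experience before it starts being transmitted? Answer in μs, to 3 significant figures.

Each queued packet: L/R = 79000/5800000000 = 13.6207 μs.
4 queued → 54.4828 μs.
Queuing delay = 54.5 μs.

54.5 μs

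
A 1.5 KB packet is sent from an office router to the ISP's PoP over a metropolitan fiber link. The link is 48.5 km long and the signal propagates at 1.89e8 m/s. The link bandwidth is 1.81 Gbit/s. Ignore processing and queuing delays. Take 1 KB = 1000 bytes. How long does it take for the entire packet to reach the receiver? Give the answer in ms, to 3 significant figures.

L = 12000 bits.
Transmission delay = L/R = 12000 / 1810000000 = 0.00662983 ms.
Propagation delay = d/s = 48500 m / 189000000 m/s = 0.256614 ms.
Total = 0.263 ms.

0.263 ms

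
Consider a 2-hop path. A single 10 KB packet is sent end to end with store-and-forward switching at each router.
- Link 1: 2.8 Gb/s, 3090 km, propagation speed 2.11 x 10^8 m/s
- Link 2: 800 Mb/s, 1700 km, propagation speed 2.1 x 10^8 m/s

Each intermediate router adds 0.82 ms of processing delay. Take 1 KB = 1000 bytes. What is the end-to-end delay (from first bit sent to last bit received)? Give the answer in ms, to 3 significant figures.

23.7 ms

L = 80000 bits.
Transmission delays (L/R per hop): 0.0285714, 0.1 ms; sum = 0.128571 ms.
Propagation delays (d/s per hop): 14.6445, 8.09524 ms; sum = 22.7398 ms.
Processing at 1 router(s): 1 × 0.82 ms = 0.82 ms.
End-to-end = 23.7 ms.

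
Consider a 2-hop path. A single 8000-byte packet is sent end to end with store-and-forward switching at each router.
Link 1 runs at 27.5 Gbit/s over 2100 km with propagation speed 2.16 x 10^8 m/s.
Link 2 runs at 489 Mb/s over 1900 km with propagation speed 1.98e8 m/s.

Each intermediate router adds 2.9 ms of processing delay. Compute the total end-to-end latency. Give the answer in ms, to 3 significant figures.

22.4 ms

L = 8000 × 8 = 64000 bits.
Transmission delays (L/R per hop): 0.00232727, 0.130879 ms; sum = 0.133207 ms.
Propagation delays (d/s per hop): 9.72222, 9.59596 ms; sum = 19.3182 ms.
Processing at 1 router(s): 1 × 2.9 ms = 2.9 ms.
End-to-end = 22.4 ms.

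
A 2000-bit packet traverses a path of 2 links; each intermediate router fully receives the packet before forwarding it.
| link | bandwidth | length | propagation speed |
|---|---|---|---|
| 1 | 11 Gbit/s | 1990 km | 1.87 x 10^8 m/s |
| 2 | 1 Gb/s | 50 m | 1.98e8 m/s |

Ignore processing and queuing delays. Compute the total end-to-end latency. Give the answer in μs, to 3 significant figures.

Transmission delays (L/R per hop): 0.181818, 2 μs; sum = 2.18182 μs.
Propagation delays (d/s per hop): 10641.7, 0.252525 μs; sum = 10642 μs.
End-to-end = 10600 μs.

10600 μs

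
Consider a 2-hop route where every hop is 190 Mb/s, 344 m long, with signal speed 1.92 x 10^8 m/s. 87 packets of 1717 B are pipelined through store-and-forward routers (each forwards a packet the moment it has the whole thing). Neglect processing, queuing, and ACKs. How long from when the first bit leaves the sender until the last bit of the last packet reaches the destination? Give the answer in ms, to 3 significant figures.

6.37 ms

Per-hop transmission t_tx = L/R = 13736/190000000 = 0.0722947 ms.
Per-hop propagation t_prop = 344/192000000 = 0.00179167 ms.
Pipeline fill: first packet needs 2·t_tx to clear all hops; remaining 86 packets each add one t_tx.
Total = (2+87-1)·t_tx + 2·t_prop = 88·0.0722947 + 2·0.00179167 = 6.37 ms.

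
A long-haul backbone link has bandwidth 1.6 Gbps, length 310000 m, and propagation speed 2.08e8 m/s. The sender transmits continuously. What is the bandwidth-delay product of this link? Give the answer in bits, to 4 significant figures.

Propagation delay = 310000 / 208000000 = 0.00149038 s.
BDP = R × t_prop = 1600000000 × 0.00149038 = 2384620 bits.

2385000 bits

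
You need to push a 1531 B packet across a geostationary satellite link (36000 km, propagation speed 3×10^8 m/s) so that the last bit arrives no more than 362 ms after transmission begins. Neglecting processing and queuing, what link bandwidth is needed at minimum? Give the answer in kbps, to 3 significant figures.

50.6 kbps

L = 12248 bits.
Propagation delay = 36000000 / 300000000 = 120 ms.
Transmission budget = 362 − 120 = 242 ms.
R ≥ L / t_tx = 12248 bits / 0.242 s = 50.6 kbps.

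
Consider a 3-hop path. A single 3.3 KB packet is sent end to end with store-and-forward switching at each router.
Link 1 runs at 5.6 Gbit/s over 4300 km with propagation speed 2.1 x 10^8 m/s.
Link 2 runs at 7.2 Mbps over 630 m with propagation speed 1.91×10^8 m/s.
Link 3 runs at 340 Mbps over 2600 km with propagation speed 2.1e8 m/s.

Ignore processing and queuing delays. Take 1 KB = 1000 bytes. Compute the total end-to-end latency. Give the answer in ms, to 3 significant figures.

36.6 ms

L = 26400 bits.
Transmission delays (L/R per hop): 0.00471429, 3.66667, 0.0776471 ms; sum = 3.74903 ms.
Propagation delays (d/s per hop): 20.4762, 0.00329843, 12.381 ms; sum = 32.8604 ms.
End-to-end = 36.6 ms.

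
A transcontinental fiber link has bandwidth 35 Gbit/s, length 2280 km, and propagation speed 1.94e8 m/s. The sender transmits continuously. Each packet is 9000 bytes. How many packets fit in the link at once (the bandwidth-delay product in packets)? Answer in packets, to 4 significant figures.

5713 packets

Propagation delay = 2280000 / 194000000 = 0.0117526 s.
BDP = R × t_prop = 35000000000 × 0.0117526 = 411340000 bits.
In packets of 72000 bits: 5713 packets.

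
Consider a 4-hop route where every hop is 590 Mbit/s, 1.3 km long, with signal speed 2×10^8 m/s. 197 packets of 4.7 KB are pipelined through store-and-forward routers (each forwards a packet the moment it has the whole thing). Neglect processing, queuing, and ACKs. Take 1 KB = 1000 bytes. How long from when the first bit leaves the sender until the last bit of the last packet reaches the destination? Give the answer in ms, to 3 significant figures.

Per-hop transmission t_tx = L/R = 37600/590000000 = 0.0637288 ms.
Per-hop propagation t_prop = 1300/200000000 = 0.0065 ms.
Pipeline fill: first packet needs 4·t_tx to clear all hops; remaining 196 packets each add one t_tx.
Total = (4+197-1)·t_tx + 4·t_prop = 200·0.0637288 + 4·0.0065 = 12.8 ms.

12.8 ms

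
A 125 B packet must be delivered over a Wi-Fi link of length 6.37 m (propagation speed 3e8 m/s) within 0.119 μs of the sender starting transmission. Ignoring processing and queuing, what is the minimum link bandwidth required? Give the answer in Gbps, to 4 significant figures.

10.23 Gbps

L = 1000 bits.
Propagation delay = 6.37 / 300000000 = 0.0212333 μs.
Transmission budget = 0.119 − 0.0212333 = 0.0977667 μs.
R ≥ L / t_tx = 1000 bits / 9.77667e-08 s = 10.23 Gbps.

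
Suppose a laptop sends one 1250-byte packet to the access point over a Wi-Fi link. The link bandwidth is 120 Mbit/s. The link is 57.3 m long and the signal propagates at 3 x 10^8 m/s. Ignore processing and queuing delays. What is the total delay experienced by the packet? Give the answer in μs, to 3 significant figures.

L = 1250 × 8 = 10000 bits.
Transmission delay = L/R = 10000 / 120000000 = 83.3333 μs.
Propagation delay = d/s = 57.3 m / 300000000 m/s = 0.191 μs.
Total = 83.5 μs.

83.5 μs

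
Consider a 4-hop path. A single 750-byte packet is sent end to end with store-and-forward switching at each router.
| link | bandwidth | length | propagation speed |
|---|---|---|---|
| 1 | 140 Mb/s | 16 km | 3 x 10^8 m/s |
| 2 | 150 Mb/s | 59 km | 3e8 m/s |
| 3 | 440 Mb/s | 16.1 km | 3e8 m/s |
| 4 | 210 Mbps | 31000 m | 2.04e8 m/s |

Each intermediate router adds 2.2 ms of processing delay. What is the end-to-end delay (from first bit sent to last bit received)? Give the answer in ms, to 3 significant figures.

7.18 ms

L = 750 × 8 = 6000 bits.
Transmission delays (L/R per hop): 0.0428571, 0.04, 0.0136364, 0.0285714 ms; sum = 0.125065 ms.
Propagation delays (d/s per hop): 0.0533333, 0.196667, 0.0536667, 0.151961 ms; sum = 0.455627 ms.
Processing at 3 router(s): 3 × 2.2 ms = 6.6 ms.
End-to-end = 7.18 ms.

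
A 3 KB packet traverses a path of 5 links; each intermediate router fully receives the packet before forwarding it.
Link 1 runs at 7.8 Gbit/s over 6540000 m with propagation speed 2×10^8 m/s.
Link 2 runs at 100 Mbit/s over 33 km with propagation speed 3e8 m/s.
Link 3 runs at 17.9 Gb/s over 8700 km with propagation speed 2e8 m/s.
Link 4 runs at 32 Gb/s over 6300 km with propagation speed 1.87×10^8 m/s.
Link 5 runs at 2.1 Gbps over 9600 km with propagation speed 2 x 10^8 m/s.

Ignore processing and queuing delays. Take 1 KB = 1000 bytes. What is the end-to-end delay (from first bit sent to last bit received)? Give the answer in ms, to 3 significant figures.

158 ms

L = 24000 bits.
Transmission delays (L/R per hop): 0.00307692, 0.24, 0.00134078, 0.00075, 0.0114286 ms; sum = 0.256596 ms.
Propagation delays (d/s per hop): 32.7, 0.11, 43.5, 33.6898, 48 ms; sum = 158 ms.
End-to-end = 158 ms.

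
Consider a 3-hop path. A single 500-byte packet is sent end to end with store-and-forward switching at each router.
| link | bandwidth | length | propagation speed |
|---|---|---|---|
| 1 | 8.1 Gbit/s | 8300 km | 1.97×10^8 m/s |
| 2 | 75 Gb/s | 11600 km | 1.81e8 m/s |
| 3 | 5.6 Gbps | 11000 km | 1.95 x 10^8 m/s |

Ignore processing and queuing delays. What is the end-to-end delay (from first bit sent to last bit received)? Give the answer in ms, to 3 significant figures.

L = 500 × 8 = 4000 bits.
Transmission delays (L/R per hop): 0.000493827, 5.33333e-05, 0.000714286 ms; sum = 0.00126145 ms.
Propagation delays (d/s per hop): 42.132, 64.0884, 56.4103 ms; sum = 162.631 ms.
End-to-end = 163 ms.

163 ms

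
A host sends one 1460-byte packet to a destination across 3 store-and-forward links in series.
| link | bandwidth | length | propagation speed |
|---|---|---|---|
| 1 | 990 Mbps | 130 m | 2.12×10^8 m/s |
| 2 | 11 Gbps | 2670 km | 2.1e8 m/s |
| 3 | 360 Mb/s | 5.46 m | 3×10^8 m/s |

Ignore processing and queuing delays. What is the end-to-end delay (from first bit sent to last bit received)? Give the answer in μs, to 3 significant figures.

12800 μs

L = 1460 × 8 = 11680 bits.
Transmission delays (L/R per hop): 11.798, 1.06182, 32.4444 μs; sum = 45.3042 μs.
Propagation delays (d/s per hop): 0.613208, 12714.3, 0.0182 μs; sum = 12714.9 μs.
End-to-end = 12800 μs.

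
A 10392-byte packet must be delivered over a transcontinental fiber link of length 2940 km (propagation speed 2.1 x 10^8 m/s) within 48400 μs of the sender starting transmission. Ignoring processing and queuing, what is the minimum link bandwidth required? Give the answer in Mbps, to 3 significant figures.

L = 83136 bits.
Propagation delay = 2940000 / 210000000 = 14000 μs.
Transmission budget = 48400 − 14000 = 34400 μs.
R ≥ L / t_tx = 83136 bits / 0.0344 s = 2.42 Mbps.

2.42 Mbps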